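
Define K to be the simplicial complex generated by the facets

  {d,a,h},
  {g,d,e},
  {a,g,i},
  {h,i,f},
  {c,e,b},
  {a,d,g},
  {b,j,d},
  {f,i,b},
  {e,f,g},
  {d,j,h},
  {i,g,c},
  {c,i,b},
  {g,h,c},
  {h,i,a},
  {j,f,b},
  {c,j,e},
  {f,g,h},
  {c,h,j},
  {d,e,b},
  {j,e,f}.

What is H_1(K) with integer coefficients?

Fix the vertex order a < b < c < d < e < f < g < h < i < j and write every simplex with vertices in increasing order. Then dim K = 2 and the simplices of K are:

  0-simplices (10): a, b, c, d, e, f, g, h, i, j
  1-simplices (30): ad, ag, ah, ai, bc, bd, be, bf, bi, bj, ce, cg, ch, ci, cj, de, dg, dh, dj, ef, eg, ej, fg, fh, fi, fj, gh, gi, hi, hj
  2-simplices (20): adg, adh, agi, ahi, bce, bci, bde, bdj, bfi, bfj, cej, cgh, cgi, chj, deg, dhj, efg, efj, fgh, fhi

so the chain groups are C_0 ≅ Z^10, C_1 ≅ Z^30, C_2 ≅ Z^20.

Boundary ∂_1: C_1 → C_0 sends each edge [p,q] (with p < q) to q − p. For instance
  ∂fi = i − f.
The 10×30 boundary matrix has rank 9 and Smith normal form diag(1,1,1,1,1,1,1,1,1).

The boundary map ∂_2: C_2 → C_1 acts by ∂[p,q,r] = [q,r] − [p,r] + [p,q]. For instance
  ∂deg = eg − dg + de,
  ∂efj = fj − ej + ef.
As a 30×20 matrix over Z this has rank 20, with invariant factors (1,1,1,1,1,1,1,1,1,1,1,1,1,1,1,1,1,1,1,2).

Now H_k = ker ∂_k / im ∂_{k+1}, so:

  H_1: rank ker ∂_1 − rank ∂_2 = (30 − 9) − 20 = 1, and ∂_2 has invariant factor 2 > 1, so H_1 ≅ Z ⊕ Z/2.

H_1 ≅ Z ⊕ Z/2.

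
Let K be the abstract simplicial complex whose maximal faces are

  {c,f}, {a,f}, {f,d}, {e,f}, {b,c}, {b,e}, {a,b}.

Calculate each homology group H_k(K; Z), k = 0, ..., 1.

H_0 = Z,  H_1 = Z^2.

Take the total order a < b < c < d < e < f on the vertex set. Then K (dimension 1) consists of the simplices:

  0-simplices (6): a, b, c, d, e, f
  1-simplices (7): ab, af, bc, be, cf, df, ef

Hence C_0 ≅ Z^6, C_1 ≅ Z^7.

The boundary map ∂_1: C_1 → C_0 sends each edge [p,q] (with p < q) to q − p.
This gives a 6×7 integer matrix of rank 5; reducing to Smith normal form yields diagonal entries (1,1,1,1,1).

Now H_k = ker ∂_k / im ∂_{k+1}, so:

  H_0: rank C_0 − rank ∂_1 = 6 − 5 = 1, and the invariant factors of ∂_1 are all 1, so H_0 ≅ Z.
  H_1: rank ker ∂_1 − rank ∂_2 = (7 − 5) − 0 = 2, and there is no ∂_2, so H_1 ≅ Z^2.

As a check, the Euler characteristic is 6 − 7 = -1, which agrees with 1 − 2 = -1.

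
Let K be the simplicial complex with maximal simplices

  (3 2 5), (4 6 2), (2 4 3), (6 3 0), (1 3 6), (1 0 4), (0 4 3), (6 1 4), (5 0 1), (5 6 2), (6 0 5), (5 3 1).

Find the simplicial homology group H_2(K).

Fix the vertex order 0 < 1 < 2 < 3 < 4 < 5 < 6 and write every simplex with vertices in increasing order. Then dim K = 2 and the simplices of K are:

  0-simplices (7): [0], [1], [2], [3], [4], [5], [6]
  1-simplices (18): [0,1], [0,3], [0,4], [0,5], [0,6], [1,3], [1,4], [1,5], [1,6], [2,3], [2,4], [2,5], [2,6], [3,4], [3,5], [3,6], [4,6], [5,6]
  2-simplices (12): [0,1,4], [0,1,5], [0,3,4], [0,3,6], [0,5,6], [1,3,5], [1,3,6], [1,4,6], [2,3,4], [2,3,5], [2,4,6], [2,5,6]

giving chain groups C_0 ≅ Z^7, C_1 ≅ Z^18, C_2 ≅ Z^12.

∂_1: C_1 → C_0 sends each edge [p,q] (with p < q) to q − p. For instance
  ∂[1,6] = [6] − [1].
This gives a 7×18 integer matrix of rank 6; reducing to Smith normal form yields diagonal entries (1,1,1,1,1,1).

Boundary ∂_2: C_2 → C_1 sends each 2-simplex [p,q,r] to [q,r] − [p,r] + [p,q]. For instance
  ∂[1,3,6] = [3,6] − [1,6] + [1,3],
  ∂[0,5,6] = [5,6] − [0,6] + [0,5].
As a 18×12 matrix over Z this has rank 12, with invariant factors (1,1,1,1,1,1,1,1,1,1,1,2).

Reading off H_k = ker ∂_k / im ∂_{k+1}:

  H_2: rank ker ∂_2 − rank ∂_3 = (12 − 12) − 0 = 0, and there is no ∂_3, so H_2 = 0.

H_2 ≅ 0.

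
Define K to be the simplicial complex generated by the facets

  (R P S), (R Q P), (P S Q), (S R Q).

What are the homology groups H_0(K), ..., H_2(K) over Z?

H_0 ≅ Z,  H_1 = 0,  H_2 ≅ Z.

Take the total order P < Q < R < S on the vertex set. Then K (dimension 2) consists of the simplices:

  0-simplices (4): P, Q, R, S
  1-simplices (6): PQ, PR, PS, QR, QS, RS
  2-simplices (4): PQR, PQS, PRS, QRS

so the chain groups are C_0 ≅ Z^4, C_1 ≅ Z^6, C_2 ≅ Z^4.

Boundary ∂_1: C_1 → C_0 maps an edge to its endpoints' difference, ∂[p,q] = q − p.
The 4×6 boundary matrix has rank 3 and Smith normal form diag(1,1,1).

The boundary map ∂_2: C_2 → C_1 maps a triangle to the signed sum of its edges. For instance
  ∂PRS = RS − PS + PR,
  ∂PQS = QS − PS + PQ.
This gives a 6×4 integer matrix of rank 3; reducing to Smith normal form yields diagonal entries (1,1,1).

Now H_k = ker ∂_k / im ∂_{k+1}, so:

  H_0: rank C_0 − rank ∂_1 = 4 − 3 = 1, and the invariant factors of ∂_1 are all 1, so H_0 = Z.
  H_1: rank ker ∂_1 − rank ∂_2 = (6 − 3) − 3 = 0, and the invariant factors of ∂_2 are all 1, so H_1 = 0.
  H_2: rank ker ∂_2 − rank ∂_3 = (4 − 3) − 0 = 1, and there is no ∂_3, so H_2 = Z.

As a check, the Euler characteristic is 4 − 6 + 4 = 2, which agrees with 1 − 0 + 1 = 2.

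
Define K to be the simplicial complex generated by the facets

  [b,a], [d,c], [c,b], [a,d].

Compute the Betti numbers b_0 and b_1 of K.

b_0 = 1, b_1 = 1.

Order the vertices as a < b < c < d. Listing each simplex with vertices in this order, K has dimension 1 with simplices:

  0-simplices (4): a, b, c, d
  1-simplices (4): ab, ad, bc, cd

giving chain groups C_0 ≅ Z^4, C_1 ≅ Z^4.

∂_1: C_1 → C_0 sends each edge [p,q] (with p < q) to q − p.
The resulting 4×4 matrix has rank 3, and its Smith normal form has invariant factors (1,1,1).

Computing H_k = (kernel of ∂_k) / (image of ∂_{k+1}):

  H_0: rank C_0 − rank ∂_1 = 4 − 3 = 1, and the invariant factors of ∂_1 are all 1, so H_0 = Z.
  H_1: rank ker ∂_1 − rank ∂_2 = (4 − 3) − 0 = 1, and there is no ∂_2, so H_1 = Z.

Hence the Betti numbers are b_0 = 1, b_1 = 1.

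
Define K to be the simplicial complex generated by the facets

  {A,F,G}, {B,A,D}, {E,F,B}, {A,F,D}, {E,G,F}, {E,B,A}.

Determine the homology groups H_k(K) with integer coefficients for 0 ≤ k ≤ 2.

Take the total order A < B < D < E < F < G on the vertex set. Then K (dimension 2) consists of the simplices:

  0-simplices (6): A, B, D, E, F, G
  1-simplices (12): AB, AD, AE, AF, AG, BD, BE, BF, DF, EF, EG, FG
  2-simplices (6): ABD, ABE, ADF, AFG, BEF, EFG

giving chain groups C_0 ≅ Z^6, C_1 ≅ Z^12, C_2 ≅ Z^6.

∂_1: C_1 → C_0 is given by ∂[p,q] = [q] − [p].
This gives a 6×12 integer matrix of rank 5; reducing to Smith normal form yields diagonal entries (1,1,1,1,1).

∂_2: C_2 → C_1 sends each 2-simplex [p,q,r] to [q,r] − [p,r] + [p,q]. For instance
  ∂ADF = DF − AF + AD,
  ∂ABD = BD − AD + AB.
This gives a 12×6 integer matrix of rank 6; reducing to Smith normal form yields diagonal entries (1,1,1,1,1,1).

From H_k ≅ ker(∂_k) / im(∂_{k+1}) we obtain:

  H_0: rank C_0 − rank ∂_1 = 6 − 5 = 1, and the invariant factors of ∂_1 are all 1, so H_0 = Z.
  H_1: rank ker ∂_1 − rank ∂_2 = (12 − 5) − 6 = 1, and the invariant factors of ∂_2 are all 1, so H_1 = Z.
  H_2: rank ker ∂_2 − rank ∂_3 = (6 − 6) − 0 = 0, and there is no ∂_3, so H_2 = 0.

(K is a triangulation of the cylinder S^1 x I.)

H_0 = Z,  H_1 = Z,  H_2 = 0.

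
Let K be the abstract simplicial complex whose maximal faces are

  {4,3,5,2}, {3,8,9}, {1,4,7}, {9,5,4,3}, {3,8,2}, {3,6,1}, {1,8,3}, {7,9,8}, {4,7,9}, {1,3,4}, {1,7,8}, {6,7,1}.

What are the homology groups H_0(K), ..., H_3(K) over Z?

We work with the vertex ordering 1 < 2 < 3 < 4 < 5 < 6 < 7 < 8 < 9. The simplices of K, each written with vertices in increasing order, are:

  0-simplices (9): [1], [2], [3], [4], [5], [6], [7], [8], [9]
  1-simplices (22): [1,3], [1,4], [1,6], [1,7], [1,8], [2,3], [2,4], [2,5], [2,8], [3,4], [3,5], [3,6], [3,8], [3,9], [4,5], [4,7], [4,9], [5,9], [6,7], [7,8], [7,9], [8,9]
  2-simplices (17): [1,3,4], [1,3,6], [1,3,8], [1,4,7], [1,6,7], [1,7,8], [2,3,4], [2,3,5], [2,3,8], [2,4,5], [3,4,5], [3,4,9], [3,5,9], [3,8,9], [4,5,9], [4,7,9], [7,8,9]
  3-simplices (2): [2,3,4,5], [3,4,5,9]

giving chain groups C_0 ≅ Z^9, C_1 ≅ Z^22, C_2 ≅ Z^17, C_3 ≅ Z^2.

Boundary ∂_1: C_1 → C_0 sends each edge [p,q] (with p < q) to q − p. For instance
  ∂[1,7] = [7] − [1].
This gives a 9×22 integer matrix of rank 8; reducing to Smith normal form yields diagonal entries (1,1,1,1,1,1,1,1).

∂_2: C_2 → C_1 acts by ∂[p,q,r] = [q,r] − [p,r] + [p,q]. For instance
  ∂[4,7,9] = [7,9] − [4,9] + [4,7],
  ∂[2,3,5] = [3,5] − [2,5] + [2,3].
As a 22×17 matrix over Z this has rank 14, with invariant factors (1,1,1,1,1,1,1,1,1,1,1,1,1,1).

The boundary map ∂_3: C_3 → C_2 sends each 3-simplex σ to the alternating sum Σ_i (−1)^i (σ with its i-th vertex removed). For instance
  ∂[2,3,4,5] = [3,4,5] − [2,4,5] + [2,3,5] − [2,3,4],
  ∂[3,4,5,9] = [4,5,9] − [3,5,9] + [3,4,9] − [3,4,5].
As a 17×2 matrix over Z this has rank 2, with invariant factors (1,1).

Computing H_k = (kernel of ∂_k) / (image of ∂_{k+1}):

  H_0: rank C_0 − rank ∂_1 = 9 − 8 = 1, and the invariant factors of ∂_1 are all 1, so H_0 ≅ Z.
  H_1: rank ker ∂_1 − rank ∂_2 = (22 − 8) − 14 = 0, and the invariant factors of ∂_2 are all 1, so H_1 ≅ 0.
  H_2: rank ker ∂_2 − rank ∂_3 = (17 − 14) − 2 = 1, and the invariant factors of ∂_3 are all 1, so H_2 ≅ Z.
  H_3: rank ker ∂_3 − rank ∂_4 = (2 − 2) − 0 = 0, and there is no ∂_4, so H_3 ≅ 0.

As a check, the Euler characteristic is 9 − 22 + 17 − 2 = 2, which agrees with 1 − 0 + 1 − 0 = 2.

H_0 = Z,  H_1 = 0,  H_2 = Z,  H_3 = 0.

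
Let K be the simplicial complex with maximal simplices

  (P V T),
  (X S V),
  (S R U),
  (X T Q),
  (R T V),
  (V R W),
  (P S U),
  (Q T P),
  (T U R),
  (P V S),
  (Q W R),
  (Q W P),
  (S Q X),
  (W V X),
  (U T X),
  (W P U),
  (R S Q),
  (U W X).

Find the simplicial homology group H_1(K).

Take the total order P < Q < R < S < T < U < V < W < X on the vertex set. Then K (dimension 2) consists of the simplices:

  0-simplices (9): P, Q, R, S, T, U, V, W, X
  1-simplices (27): PQ, PS, PT, PU, PV, PW, QR, QS, QT, QW, QX, RS, RT, RU, RV, RW, SU, SV, SX, TU, TV, TX, UW, UX, VW, VX, WX
  2-simplices (18): PQT, PQW, PSU, PSV, PTV, PUW, QRS, QRW, QSX, QTX, RSU, RTU, RTV, RVW, SVX, TUX, UWX, VWX

giving chain groups C_0 ≅ Z^9, C_1 ≅ Z^27, C_2 ≅ Z^18.

The boundary map ∂_1: C_1 → C_0 maps an edge to its endpoints' difference, ∂[p,q] = q − p. For instance
  ∂PQ = Q − P.
The 9×27 boundary matrix has rank 8 and Smith normal form diag(1,1,1,1,1,1,1,1).

∂_2: C_2 → C_1 maps a triangle to the signed sum of its edges. For instance
  ∂RTU = TU − RU + RT,
  ∂QRS = RS − QS + QR.
The 27×18 boundary matrix has rank 17 and Smith normal form diag(1,1,1,1,1,1,1,1,1,1,1,1,1,1,1,1,1).

From H_k ≅ ker(∂_k) / im(∂_{k+1}) we obtain:

  H_1: rank ker ∂_1 − rank ∂_2 = (27 − 8) − 17 = 2, and the invariant factors of ∂_2 are all 1, so H_1 = Z^2.

(K is a triangulation of the torus T^2.)

H_1 = Z^2.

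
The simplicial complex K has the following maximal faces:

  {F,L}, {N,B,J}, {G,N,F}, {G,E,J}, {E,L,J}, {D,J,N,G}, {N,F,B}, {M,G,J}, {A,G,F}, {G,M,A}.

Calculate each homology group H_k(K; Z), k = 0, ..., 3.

Take the total order A < B < D < E < F < G < J < L < M < N on the vertex set. Then K (dimension 3) consists of the simplices:

  0-simplices (10): A, B, D, E, F, G, J, L, M, N
  1-simplices (21): AF, AG, AM, BF, BJ, BN, DG, DJ, DN, EG, EJ, EL, FG, FL, FN, GJ, GM, GN, JL, JM, JN
  2-simplices (12): AFG, AGM, BFN, BJN, DGJ, DGN, DJN, EGJ, EJL, FGN, GJM, GJN
  3-simplices (1): DGJN

giving chain groups C_0 ≅ Z^10, C_1 ≅ Z^21, C_2 ≅ Z^12, C_3 ≅ Z^1.

Boundary ∂_1: C_1 → C_0 sends each edge [p,q] (with p < q) to q − p. For instance
  ∂FL = L − F.
As a 10×21 matrix over Z this has rank 9, with invariant factors (1,1,1,1,1,1,1,1,1).

Boundary ∂_2: C_2 → C_1 acts by ∂[p,q,r] = [q,r] − [p,r] + [p,q]. For instance
  ∂FGN = GN − FN + FG,
  ∂GJN = JN − GN + GJ.
The resulting 21×12 matrix has rank 11, and its Smith normal form has invariant factors (1,1,1,1,1,1,1,1,1,1,1).

∂_3: C_3 → C_2 sends each 3-simplex σ to the alternating sum Σ_i (−1)^i (σ with its i-th vertex removed). For instance
  ∂DGJN = GJN − DJN + DGN − DGJ.
The 12×1 boundary matrix has rank 1 and Smith normal form diag(1).

Now H_k = ker ∂_k / im ∂_{k+1}, so:

  H_0: rank C_0 − rank ∂_1 = 10 − 9 = 1, and the invariant factors of ∂_1 are all 1, so H_0 ≅ Z.
  H_1: rank ker ∂_1 − rank ∂_2 = (21 − 9) − 11 = 1, and the invariant factors of ∂_2 are all 1, so H_1 ≅ Z.
  H_2: rank ker ∂_2 − rank ∂_3 = (12 − 11) − 1 = 0, and the invariant factors of ∂_3 are all 1, so H_2 ≅ 0.
  H_3: rank ker ∂_3 − rank ∂_4 = (1 − 1) − 0 = 0, and there is no ∂_4, so H_3 ≅ 0.

As a check, the Euler characteristic is 10 − 21 + 12 − 1 = 0, which agrees with 1 − 1 + 0 − 0 = 0.

H_0 = Z,  H_1 = Z,  H_2 = 0,  H_3 = 0.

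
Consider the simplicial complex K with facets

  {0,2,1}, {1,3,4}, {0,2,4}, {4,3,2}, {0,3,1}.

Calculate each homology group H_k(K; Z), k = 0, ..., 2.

We work with the vertex ordering 0 < 1 < 2 < 3 < 4. The simplices of K, each written with vertices in increasing order, are:

  0-simplices (5): [0], [1], [2], [3], [4]
  1-simplices (10): [0,1], [0,2], [0,3], [0,4], [1,2], [1,3], [1,4], [2,3], [2,4], [3,4]
  2-simplices (5): [0,1,2], [0,1,3], [0,2,4], [1,3,4], [2,3,4]

so the chain groups are C_0 ≅ Z^5, C_1 ≅ Z^10, C_2 ≅ Z^5.

Boundary ∂_1: C_1 → C_0 sends each edge [p,q] (with p < q) to q − p.
As a 5×10 matrix over Z this has rank 4, with invariant factors (1,1,1,1).

The boundary map ∂_2: C_2 → C_1 acts by ∂[p,q,r] = [q,r] − [p,r] + [p,q]. For instance
  ∂[0,1,2] = [1,2] − [0,2] + [0,1],
  ∂[0,1,3] = [1,3] − [0,3] + [0,1].
The resulting 10×5 matrix has rank 5, and its Smith normal form has invariant factors (1,1,1,1,1).

From H_k ≅ ker(∂_k) / im(∂_{k+1}) we obtain:

  H_0: rank C_0 − rank ∂_1 = 5 − 4 = 1, and the invariant factors of ∂_1 are all 1, so H_0 = Z.
  H_1: rank ker ∂_1 − rank ∂_2 = (10 − 4) − 5 = 1, and the invariant factors of ∂_2 are all 1, so H_1 = Z.
  H_2: rank ker ∂_2 − rank ∂_3 = (5 − 5) − 0 = 0, and there is no ∂_3, so H_2 = 0.

As a check, the Euler characteristic is 5 − 10 + 5 = 0, which agrees with 1 − 1 + 0 = 0.

H_0 = Z,  H_1 = Z,  H_2 = 0.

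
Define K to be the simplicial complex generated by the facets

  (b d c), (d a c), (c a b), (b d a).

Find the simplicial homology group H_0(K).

H_0 = Z.

Take the total order a < b < c < d on the vertex set. Then K (dimension 2) consists of the simplices:

  0-simplices (4): a, b, c, d
  1-simplices (6): ab, ac, ad, bc, bd, cd
  2-simplices (4): abc, abd, acd, bcd

Hence C_0 ≅ Z^4, C_1 ≅ Z^6, C_2 ≅ Z^4.

The boundary map ∂_1: C_1 → C_0 maps an edge to its endpoints' difference, ∂[p,q] = q − p.
The 4×6 boundary matrix has rank 3 and Smith normal form diag(1,1,1).

The boundary map ∂_2: C_2 → C_1 sends each 2-simplex [p,q,r] to [q,r] − [p,r] + [p,q]. For instance
  ∂abd = bd − ad + ab,
  ∂abc = bc − ac + ab.
As a 6×4 matrix over Z this has rank 3, with invariant factors (1,1,1).

From H_k ≅ ker(∂_k) / im(∂_{k+1}) we obtain:

  H_0: rank C_0 − rank ∂_1 = 4 − 3 = 1, and the invariant factors of ∂_1 are all 1, so H_0 = Z.

(K is a triangulation of the 2-sphere S^2.)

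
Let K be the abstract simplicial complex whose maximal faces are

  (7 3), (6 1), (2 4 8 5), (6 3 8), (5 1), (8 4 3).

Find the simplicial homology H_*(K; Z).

H_0 = Z,  H_1 = Z,  H_2 = 0,  H_3 = 0.

Fix the vertex order 1 < 2 < 3 < 4 < 5 < 6 < 7 < 8 and write every simplex with vertices in increasing order. Then dim K = 3 and the simplices of K are:

  0-simplices (8): [1], [2], [3], [4], [5], [6], [7], [8]
  1-simplices (13): [1,5], [1,6], [2,4], [2,5], [2,8], [3,4], [3,6], [3,7], [3,8], [4,5], [4,8], [5,8], [6,8]
  2-simplices (6): [2,4,5], [2,4,8], [2,5,8], [3,4,8], [3,6,8], [4,5,8]
  3-simplices (1): [2,4,5,8]

so the chain groups are C_0 ≅ Z^8, C_1 ≅ Z^13, C_2 ≅ Z^6, C_3 ≅ Z^1.

Boundary ∂_1: C_1 → C_0 is given by ∂[p,q] = [q] − [p]. For instance
  ∂[3,8] = [8] − [3].
The 8×13 boundary matrix has rank 7 and Smith normal form diag(1,1,1,1,1,1,1).

∂_2: C_2 → C_1 acts by ∂[p,q,r] = [q,r] − [p,r] + [p,q]. For instance
  ∂[2,4,5] = [4,5] − [2,5] + [2,4],
  ∂[2,5,8] = [5,8] − [2,8] + [2,5].
The resulting 13×6 matrix has rank 5, and its Smith normal form has invariant factors (1,1,1,1,1).

The boundary map ∂_3: C_3 → C_2 sends each 3-simplex σ to the alternating sum Σ_i (−1)^i (σ with its i-th vertex removed). For instance
  ∂[2,4,5,8] = [4,5,8] − [2,5,8] + [2,4,8] − [2,4,5].
The resulting 6×1 matrix has rank 1, and its Smith normal form has invariant factors (1).

Now H_k = ker ∂_k / im ∂_{k+1}, so:

  H_0: rank C_0 − rank ∂_1 = 8 − 7 = 1, and the invariant factors of ∂_1 are all 1, so H_0 = Z.
  H_1: rank ker ∂_1 − rank ∂_2 = (13 − 7) − 5 = 1, and the invariant factors of ∂_2 are all 1, so H_1 = Z.
  H_2: rank ker ∂_2 − rank ∂_3 = (6 − 5) − 1 = 0, and the invariant factors of ∂_3 are all 1, so H_2 = 0.
  H_3: rank ker ∂_3 − rank ∂_4 = (1 − 1) − 0 = 0, and there is no ∂_4, so H_3 = 0.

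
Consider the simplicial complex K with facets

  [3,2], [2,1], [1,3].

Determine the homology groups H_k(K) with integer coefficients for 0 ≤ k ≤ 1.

Take the total order 1 < 2 < 3 on the vertex set. Then K (dimension 1) consists of the simplices:

  0-simplices (3): [1], [2], [3]
  1-simplices (3): [1,2], [1,3], [2,3]

Hence C_0 ≅ Z^3, C_1 ≅ Z^3.

Boundary ∂_1: C_1 → C_0 sends each edge [p,q] (with p < q) to q − p. For instance
  ∂[1,2] = [2] − [1].
The 3×3 boundary matrix has rank 2 and Smith normal form diag(1,1).

Reading off H_k = ker ∂_k / im ∂_{k+1}:

  H_0: rank C_0 − rank ∂_1 = 3 − 2 = 1, and the invariant factors of ∂_1 are all 1, so H_0 = Z.
  H_1: rank ker ∂_1 − rank ∂_2 = (3 − 2) − 0 = 1, and there is no ∂_2, so H_1 = Z.

H_0 = Z,  H_1 = Z.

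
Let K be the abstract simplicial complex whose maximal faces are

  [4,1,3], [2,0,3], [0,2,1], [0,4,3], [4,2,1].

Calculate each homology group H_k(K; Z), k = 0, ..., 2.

Take the total order 0 < 1 < 2 < 3 < 4 on the vertex set. Then K (dimension 2) consists of the simplices:

  0-simplices (5): [0], [1], [2], [3], [4]
  1-simplices (10): [0,1], [0,2], [0,3], [0,4], [1,2], [1,3], [1,4], [2,3], [2,4], [3,4]
  2-simplices (5): [0,1,2], [0,2,3], [0,3,4], [1,2,4], [1,3,4]

so the chain groups are C_0 ≅ Z^5, C_1 ≅ Z^10, C_2 ≅ Z^5.

∂_1: C_1 → C_0 is given by ∂[p,q] = [q] − [p].
As a 5×10 matrix over Z this has rank 4, with invariant factors (1,1,1,1).

∂_2: C_2 → C_1 acts by ∂[p,q,r] = [q,r] − [p,r] + [p,q]. For instance
  ∂[1,3,4] = [3,4] − [1,4] + [1,3],
  ∂[0,1,2] = [1,2] − [0,2] + [0,1].
The resulting 10×5 matrix has rank 5, and its Smith normal form has invariant factors (1,1,1,1,1).

Computing H_k = (kernel of ∂_k) / (image of ∂_{k+1}):

  H_0: rank C_0 − rank ∂_1 = 5 − 4 = 1, and the invariant factors of ∂_1 are all 1, so H_0 ≅ Z.
  H_1: rank ker ∂_1 − rank ∂_2 = (10 − 4) − 5 = 1, and the invariant factors of ∂_2 are all 1, so H_1 ≅ Z.
  H_2: rank ker ∂_2 − rank ∂_3 = (5 − 5) − 0 = 0, and there is no ∂_3, so H_2 ≅ 0.

As a check, the Euler characteristic is 5 − 10 + 5 = 0, which agrees with 1 − 1 + 0 = 0.

H_0 = Z,  H_1 = Z,  H_2 = 0.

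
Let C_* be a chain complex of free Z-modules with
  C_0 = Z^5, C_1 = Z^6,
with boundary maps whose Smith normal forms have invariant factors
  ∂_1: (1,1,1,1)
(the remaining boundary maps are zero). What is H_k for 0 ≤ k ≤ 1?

H_0 ≅ Z,  H_1 ≅ Z^2.

H_0: b_0 = 5 − 0 − 4 = 1; torsion from ∂_1 factors > 1: none. So H_0 ≅ Z.
H_1: b_1 = 6 − 4 − 0 = 2; torsion from ∂_2 factors > 1: none. So H_1 ≅ Z^2.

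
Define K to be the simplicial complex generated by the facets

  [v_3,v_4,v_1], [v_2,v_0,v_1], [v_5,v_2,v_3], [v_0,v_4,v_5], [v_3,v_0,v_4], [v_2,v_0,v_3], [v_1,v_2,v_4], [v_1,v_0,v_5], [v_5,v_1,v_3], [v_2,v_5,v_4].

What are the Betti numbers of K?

Fix the vertex order v_0 < v_1 < v_2 < v_3 < v_4 < v_5 and write every simplex with vertices in increasing order. Then dim K = 2 and the simplices of K are:

  0-simplices (6): [v_0], [v_1], [v_2], [v_3], [v_4], [v_5]
  1-simplices (15): (15 of them)
  2-simplices (10): [v_0,v_1,v_2], [v_0,v_1,v_5], [v_0,v_2,v_3], [v_0,v_3,v_4], [v_0,v_4,v_5], [v_1,v_2,v_4], [v_1,v_3,v_4], [v_1,v_3,v_5], [v_2,v_3,v_5], [v_2,v_4,v_5]

Hence C_0 ≅ Z^6, C_1 ≅ Z^15, C_2 ≅ Z^10.

Boundary ∂_1: C_1 → C_0 is given by ∂[p,q] = [q] − [p].
The 6×15 boundary matrix has rank 5 and Smith normal form diag(1,1,1,1,1).

The boundary map ∂_2: C_2 → C_1 acts by ∂[p,q,r] = [q,r] − [p,r] + [p,q]. For instance
  ∂[v_0,v_3,v_4] = [v_3,v_4] − [v_0,v_4] + [v_0,v_3],
  ∂[v_1,v_2,v_4] = [v_2,v_4] − [v_1,v_4] + [v_1,v_2].
The 15×10 boundary matrix has rank 10 and Smith normal form diag(1,1,1,1,1,1,1,1,1,2).

From H_k ≅ ker(∂_k) / im(∂_{k+1}) we obtain:

  H_0: rank C_0 − rank ∂_1 = 6 − 5 = 1, and the invariant factors of ∂_1 are all 1, so H_0 ≅ Z.
  H_1: rank ker ∂_1 − rank ∂_2 = (15 − 5) − 10 = 0, and ∂_2 has invariant factor 2 > 1, so H_1 ≅ Z_2.
  H_2: rank ker ∂_2 − rank ∂_3 = (10 − 10) − 0 = 0, and there is no ∂_3, so H_2 ≅ 0.

(K is a triangulation of the real projective plane RP^2.)

Hence the Betti numbers are b_0 = 1, b_1 = 0, b_2 = 0.

b_0 = 1, b_1 = 0, b_2 = 0.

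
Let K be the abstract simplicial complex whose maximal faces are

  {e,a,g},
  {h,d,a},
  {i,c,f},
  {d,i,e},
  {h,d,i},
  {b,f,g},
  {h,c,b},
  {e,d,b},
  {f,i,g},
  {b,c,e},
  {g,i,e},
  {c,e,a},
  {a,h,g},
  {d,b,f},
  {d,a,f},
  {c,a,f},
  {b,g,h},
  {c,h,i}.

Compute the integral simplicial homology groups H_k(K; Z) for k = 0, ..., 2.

Order the vertices as a < b < c < d < e < f < g < h < i. Listing each simplex with vertices in this order, K has dimension 2 with simplices:

  0-simplices (9): a, b, c, d, e, f, g, h, i
  1-simplices (27): ac, ad, ae, af, ag, ah, bc, bd, be, bf, bg, bh, ce, cf, ch, ci, de, df, dh, di, eg, ei, fg, fi, gh, gi, hi
  2-simplices (18): ace, acf, adf, adh, aeg, agh, bce, bch, bde, bdf, bfg, bgh, cfi, chi, dei, dhi, egi, fgi

giving chain groups C_0 ≅ Z^9, C_1 ≅ Z^27, C_2 ≅ Z^18.

∂_1: C_1 → C_0 is given by ∂[p,q] = [q] − [p].
The 9×27 boundary matrix has rank 8 and Smith normal form diag(1,1,1,1,1,1,1,1).

The boundary map ∂_2: C_2 → C_1 sends each 2-simplex [p,q,r] to [q,r] − [p,r] + [p,q]. For instance
  ∂bce = ce − be + bc,
  ∂dhi = hi − di + dh.
The 27×18 boundary matrix has rank 17 and Smith normal form diag(1,1,1,1,1,1,1,1,1,1,1,1,1,1,1,1,1).

From H_k ≅ ker(∂_k) / im(∂_{k+1}) we obtain:

  H_0: rank C_0 − rank ∂_1 = 9 − 8 = 1, and the invariant factors of ∂_1 are all 1, so H_0 ≅ Z.
  H_1: rank ker ∂_1 − rank ∂_2 = (27 − 8) − 17 = 2, and the invariant factors of ∂_2 are all 1, so H_1 ≅ Z^2.
  H_2: rank ker ∂_2 − rank ∂_3 = (18 − 17) − 0 = 1, and there is no ∂_3, so H_2 ≅ Z.

H_0 = Z,  H_1 = Z^2,  H_2 = Z.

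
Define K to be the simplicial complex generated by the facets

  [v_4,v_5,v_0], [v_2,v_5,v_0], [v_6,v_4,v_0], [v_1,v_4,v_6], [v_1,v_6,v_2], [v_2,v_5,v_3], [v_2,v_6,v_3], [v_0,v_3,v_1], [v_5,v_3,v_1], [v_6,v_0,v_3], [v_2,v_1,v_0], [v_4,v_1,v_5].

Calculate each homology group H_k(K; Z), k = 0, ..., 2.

H_0 = Z,  H_1 = Z_2,  H_2 = 0.

Fix the vertex order v_0 < v_1 < v_2 < v_3 < v_4 < v_5 < v_6 and write every simplex with vertices in increasing order. Then dim K = 2 and the simplices of K are:

  0-simplices (7): [v_0], [v_1], [v_2], [v_3], [v_4], [v_5], [v_6]
  1-simplices (18): (18 of them)
  2-simplices (12): (12 of them)

Hence C_0 ≅ Z^7, C_1 ≅ Z^18, C_2 ≅ Z^12.

∂_1: C_1 → C_0 sends each edge [p,q] (with p < q) to q − p. For instance
  ∂[v_1,v_4] = [v_4] − [v_1].
As a 7×18 matrix over Z this has rank 6, with invariant factors (1,1,1,1,1,1).

The boundary map ∂_2: C_2 → C_1 acts by ∂[p,q,r] = [q,r] − [p,r] + [p,q]. For instance
  ∂[v_1,v_4,v_6] = [v_4,v_6] − [v_1,v_6] + [v_1,v_4],
  ∂[v_2,v_3,v_5] = [v_3,v_5] − [v_2,v_5] + [v_2,v_3].
The 18×12 boundary matrix has rank 12 and Smith normal form diag(1,1,1,1,1,1,1,1,1,1,1,2).

From H_k ≅ ker(∂_k) / im(∂_{k+1}) we obtain:

  H_0: rank C_0 − rank ∂_1 = 7 − 6 = 1, and the invariant factors of ∂_1 are all 1, so H_0 ≅ Z.
  H_1: rank ker ∂_1 − rank ∂_2 = (18 − 6) − 12 = 0, and ∂_2 has invariant factor 2 > 1, so H_1 ≅ Z_2.
  H_2: rank ker ∂_2 − rank ∂_3 = (12 − 12) − 0 = 0, and there is no ∂_3, so H_2 ≅ 0.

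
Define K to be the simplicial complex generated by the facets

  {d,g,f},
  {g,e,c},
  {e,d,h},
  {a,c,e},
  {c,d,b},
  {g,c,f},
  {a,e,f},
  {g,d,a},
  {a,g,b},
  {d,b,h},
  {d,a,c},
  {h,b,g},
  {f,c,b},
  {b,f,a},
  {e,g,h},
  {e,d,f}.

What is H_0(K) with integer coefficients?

H_0 ≅ Z.

We work with the vertex ordering a < b < c < d < e < f < g < h. The simplices of K, each written with vertices in increasing order, are:

  0-simplices (8): a, b, c, d, e, f, g, h
  1-simplices (24): ab, ac, ad, ae, af, ag, bc, bd, bf, bg, bh, cd, ce, cf, cg, de, df, dg, dh, ef, eg, eh, fg, gh
  2-simplices (16): abf, abg, acd, ace, adg, aef, bcd, bcf, bdh, bgh, ceg, cfg, def, deh, dfg, egh

Hence C_0 ≅ Z^8, C_1 ≅ Z^24, C_2 ≅ Z^16.

The boundary map ∂_1: C_1 → C_0 maps an edge to its endpoints' difference, ∂[p,q] = q − p. For instance
  ∂cf = f − c.
The 8×24 boundary matrix has rank 7 and Smith normal form diag(1,1,1,1,1,1,1).

The boundary map ∂_2: C_2 → C_1 maps a triangle to the signed sum of its edges. For instance
  ∂abf = bf − af + ab,
  ∂adg = dg − ag + ad.
This gives a 24×16 integer matrix of rank 15; reducing to Smith normal form yields diagonal entries (1,1,1,1,1,1,1,1,1,1,1,1,1,1,1).

Computing H_k = (kernel of ∂_k) / (image of ∂_{k+1}):

  H_0: rank C_0 − rank ∂_1 = 8 − 7 = 1, and the invariant factors of ∂_1 are all 1, so H_0 ≅ Z.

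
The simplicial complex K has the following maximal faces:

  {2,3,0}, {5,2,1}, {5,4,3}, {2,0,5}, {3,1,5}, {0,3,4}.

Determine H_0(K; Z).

H_0 ≅ Z.

K has 6 vertices, 12 edges, 6 triangles.
rank ∂_0 = 0, rank ∂_1 = 5 ⇒ b_0 = 6 − 0 − 5 = 1; all invariant factors of ∂_1 are 1 so no torsion. So H_0 = Z.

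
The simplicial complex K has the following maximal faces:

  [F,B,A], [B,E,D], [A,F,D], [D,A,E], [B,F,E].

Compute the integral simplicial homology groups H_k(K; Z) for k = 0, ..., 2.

H_0 ≅ Z,  H_1 ≅ Z,  H_2 = 0.

Fix the vertex order A < B < D < E < F and write every simplex with vertices in increasing order. Then dim K = 2 and the simplices of K are:

  0-simplices (5): A, B, D, E, F
  1-simplices (10): AB, AD, AE, AF, BD, BE, BF, DE, DF, EF
  2-simplices (5): ABF, ADE, ADF, BDE, BEF

Hence C_0 ≅ Z^5, C_1 ≅ Z^10, C_2 ≅ Z^5.

The boundary map ∂_1: C_1 → C_0 sends each edge [p,q] (with p < q) to q − p. For instance
  ∂BD = D − B.
As a 5×10 matrix over Z this has rank 4, with invariant factors (1,1,1,1).

Boundary ∂_2: C_2 → C_1 acts by ∂[p,q,r] = [q,r] − [p,r] + [p,q]. For instance
  ∂BDE = DE − BE + BD,
  ∂ABF = BF − AF + AB.
As a 10×5 matrix over Z this has rank 5, with invariant factors (1,1,1,1,1).

From H_k ≅ ker(∂_k) / im(∂_{k+1}) we obtain:

  H_0: rank C_0 − rank ∂_1 = 5 − 4 = 1, and the invariant factors of ∂_1 are all 1, so H_0 = Z.
  H_1: rank ker ∂_1 − rank ∂_2 = (10 − 4) − 5 = 1, and the invariant factors of ∂_2 are all 1, so H_1 = Z.
  H_2: rank ker ∂_2 − rank ∂_3 = (5 − 5) − 0 = 0, and there is no ∂_3, so H_2 = 0.

As a check, the Euler characteristic is 5 − 10 + 5 = 0, which agrees with 1 − 1 + 0 = 0.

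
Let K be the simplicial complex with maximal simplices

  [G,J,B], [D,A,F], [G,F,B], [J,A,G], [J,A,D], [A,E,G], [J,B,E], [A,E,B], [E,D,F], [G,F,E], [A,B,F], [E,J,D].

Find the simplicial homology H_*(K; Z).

H_0 ≅ Z,  H_1 ≅ Z_2,  H_2 = 0.

K has 7 vertices, 18 edges, 12 triangles.
rank ∂_0 = 0, rank ∂_1 = 6 ⇒ b_0 = 7 − 0 − 6 = 1; all invariant factors of ∂_1 are 1 so no torsion. So H_0 = Z.
rank ∂_1 = 6, rank ∂_2 = 12 ⇒ b_1 = 18 − 6 − 12 = 0; ∂_2 has invariant factor(s) [2] giving torsion. So H_1 = Z_2.
rank ∂_2 = 12, rank ∂_3 = 0 ⇒ b_2 = 12 − 12 − 0 = 0. So H_2 = 0.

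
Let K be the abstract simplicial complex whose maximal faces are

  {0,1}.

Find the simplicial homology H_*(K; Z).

We work with the vertex ordering 0 < 1. The simplices of K, each written with vertices in increasing order, are:

  0-simplices (2): [0], [1]
  1-simplices (1): [0,1]

Hence C_0 ≅ Z^2, C_1 ≅ Z^1.

∂_1: C_1 → C_0 sends each edge [p,q] (with p < q) to q − p.
As a 2×1 matrix over Z this has rank 1, with invariant factors (1).

Computing H_k = (kernel of ∂_k) / (image of ∂_{k+1}):

  H_0: rank C_0 − rank ∂_1 = 2 − 1 = 1, and the invariant factors of ∂_1 are all 1, so H_0 = Z.
  H_1: rank ker ∂_1 − rank ∂_2 = (1 − 1) − 0 = 0, and there is no ∂_2, so H_1 = 0.

As a check, the Euler characteristic is 2 − 1 = 1, which agrees with 1 − 0 = 1.

H_0 ≅ Z,  H_1 = 0.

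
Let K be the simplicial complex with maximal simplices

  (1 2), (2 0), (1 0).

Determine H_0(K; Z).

H_0 = Z.

Take the total order 0 < 1 < 2 on the vertex set. Then K (dimension 1) consists of the simplices:

  0-simplices (3): [0], [1], [2]
  1-simplices (3): [0,1], [0,2], [1,2]

giving chain groups C_0 ≅ Z^3, C_1 ≅ Z^3.

∂_1: C_1 → C_0 sends each edge [p,q] (with p < q) to q − p. For instance
  ∂[0,1] = [1] − [0].
The 3×3 boundary matrix has rank 2 and Smith normal form diag(1,1).

Now H_k = ker ∂_k / im ∂_{k+1}, so:

  H_0: rank C_0 − rank ∂_1 = 3 − 2 = 1, and the invariant factors of ∂_1 are all 1, so H_0 ≅ Z.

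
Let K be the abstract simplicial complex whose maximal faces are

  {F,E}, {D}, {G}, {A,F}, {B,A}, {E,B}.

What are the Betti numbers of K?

b_0 = 3, b_1 = 1.

Take the total order A < B < D < E < F < G on the vertex set. Then K (dimension 1) consists of the simplices:

  0-simplices (6): A, B, D, E, F, G
  1-simplices (4): AB, AF, BE, EF

Hence C_0 ≅ Z^6, C_1 ≅ Z^4.

∂_1: C_1 → C_0 maps an edge to its endpoints' difference, ∂[p,q] = q − p. For instance
  ∂EF = F − E.
The 6×4 boundary matrix has rank 3 and Smith normal form diag(1,1,1).

Computing H_k = (kernel of ∂_k) / (image of ∂_{k+1}):

  H_0: rank C_0 − rank ∂_1 = 6 − 3 = 3, and the invariant factors of ∂_1 are all 1, so H_0 = Z^3.
  H_1: rank ker ∂_1 − rank ∂_2 = (4 − 3) − 0 = 1, and there is no ∂_2, so H_1 = Z.

As a check, the Euler characteristic is 6 − 4 = 2, which agrees with 3 − 1 = 2.
(K is a triangulation of the disjoint union of a set of 2 points and the circle S^1.)

Hence the Betti numbers are b_0 = 3, b_1 = 1.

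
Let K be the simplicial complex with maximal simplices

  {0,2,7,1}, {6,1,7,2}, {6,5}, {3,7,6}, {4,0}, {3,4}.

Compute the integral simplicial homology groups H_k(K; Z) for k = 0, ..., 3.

H_0 = Z,  H_1 = Z,  H_2 = 0,  H_3 = 0.

Take the total order 0 < 1 < 2 < 3 < 4 < 5 < 6 < 7 on the vertex set. Then K (dimension 3) consists of the simplices:

  0-simplices (8): [0], [1], [2], [3], [4], [5], [6], [7]
  1-simplices (14): [0,1], [0,2], [0,4], [0,7], [1,2], [1,6], [1,7], [2,6], [2,7], [3,4], [3,6], [3,7], [5,6], [6,7]
  2-simplices (8): [0,1,2], [0,1,7], [0,2,7], [1,2,6], [1,2,7], [1,6,7], [2,6,7], [3,6,7]
  3-simplices (2): [0,1,2,7], [1,2,6,7]

Hence C_0 ≅ Z^8, C_1 ≅ Z^14, C_2 ≅ Z^8, C_3 ≅ Z^2.

The boundary map ∂_1: C_1 → C_0 sends each edge [p,q] (with p < q) to q − p. For instance
  ∂[0,7] = [7] − [0].
This gives a 8×14 integer matrix of rank 7; reducing to Smith normal form yields diagonal entries (1,1,1,1,1,1,1).

∂_2: C_2 → C_1 maps a triangle to the signed sum of its edges. For instance
  ∂[3,6,7] = [6,7] − [3,7] + [3,6],
  ∂[0,1,7] = [1,7] − [0,7] + [0,1].
This gives a 14×8 integer matrix of rank 6; reducing to Smith normal form yields diagonal entries (1,1,1,1,1,1).

The boundary map ∂_3: C_3 → C_2 sends each 3-simplex σ to the alternating sum Σ_i (−1)^i (σ with its i-th vertex removed). For instance
  ∂[0,1,2,7] = [1,2,7] − [0,2,7] + [0,1,7] − [0,1,2],
  ∂[1,2,6,7] = [2,6,7] − [1,6,7] + [1,2,7] − [1,2,6].
The 8×2 boundary matrix has rank 2 and Smith normal form diag(1,1).

Reading off H_k = ker ∂_k / im ∂_{k+1}:

  H_0: rank C_0 − rank ∂_1 = 8 − 7 = 1, and the invariant factors of ∂_1 are all 1, so H_0 ≅ Z.
  H_1: rank ker ∂_1 − rank ∂_2 = (14 − 7) − 6 = 1, and the invariant factors of ∂_2 are all 1, so H_1 ≅ Z.
  H_2: rank ker ∂_2 − rank ∂_3 = (8 − 6) − 2 = 0, and the invariant factors of ∂_3 are all 1, so H_2 ≅ 0.
  H_3: rank ker ∂_3 − rank ∂_4 = (2 − 2) − 0 = 0, and there is no ∂_4, so H_3 ≅ 0.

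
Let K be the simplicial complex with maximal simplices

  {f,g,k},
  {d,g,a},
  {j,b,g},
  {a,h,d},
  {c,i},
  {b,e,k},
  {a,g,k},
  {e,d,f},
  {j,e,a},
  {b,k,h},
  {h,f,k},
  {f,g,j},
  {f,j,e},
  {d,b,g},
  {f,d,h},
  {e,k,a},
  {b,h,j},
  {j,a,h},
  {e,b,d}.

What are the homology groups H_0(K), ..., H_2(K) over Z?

Take the total order a < b < c < d < e < f < g < h < i < j < k on the vertex set. Then K (dimension 2) consists of the simplices:

  0-simplices (11): a, b, c, d, e, f, g, h, i, j, k
  1-simplices (28): ad, ae, ag, ah, aj, ak, bd, be, bg, bh, bj, bk, ci, de, df, dg, dh, ef, ej, ek, fg, fh, fj, fk, gj, gk, hj, hk
  2-simplices (18): adg, adh, aej, aek, agk, ahj, bde, bdg, bek, bgj, bhj, bhk, def, dfh, efj, fgj, fgk, fhk

giving chain groups C_0 ≅ Z^11, C_1 ≅ Z^28, C_2 ≅ Z^18.

The boundary map ∂_1: C_1 → C_0 sends each edge [p,q] (with p < q) to q − p. For instance
  ∂fk = k − f.
The resulting 11×28 matrix has rank 9, and its Smith normal form has invariant factors (1,1,1,1,1,1,1,1,1).

Boundary ∂_2: C_2 → C_1 maps a triangle to the signed sum of its edges. For instance
  ∂bhj = hj − bj + bh,
  ∂adg = dg − ag + ad.
The 28×18 boundary matrix has rank 17 and Smith normal form diag(1,1,1,1,1,1,1,1,1,1,1,1,1,1,1,1,1).

From H_k ≅ ker(∂_k) / im(∂_{k+1}) we obtain:

  H_0: rank C_0 − rank ∂_1 = 11 − 9 = 2, and the invariant factors of ∂_1 are all 1, so H_0 = Z^2.
  H_1: rank ker ∂_1 − rank ∂_2 = (28 − 9) − 17 = 2, and the invariant factors of ∂_2 are all 1, so H_1 = Z^2.
  H_2: rank ker ∂_2 − rank ∂_3 = (18 − 17) − 0 = 1, and there is no ∂_3, so H_2 = Z.

(K is a triangulation of the disjoint union of the 1-simplex and the torus T^2.)

H_0 = Z^2,  H_1 = Z^2,  H_2 = Z.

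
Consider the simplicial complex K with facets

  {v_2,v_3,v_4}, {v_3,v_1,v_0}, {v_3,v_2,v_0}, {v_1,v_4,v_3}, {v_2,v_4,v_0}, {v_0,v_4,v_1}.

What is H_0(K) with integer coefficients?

Order the vertices as v_0 < v_1 < v_2 < v_3 < v_4. Listing each simplex with vertices in this order, K has dimension 2 with simplices:

  0-simplices (5): [v_0], [v_1], [v_2], [v_3], [v_4]
  1-simplices (9): [v_0,v_1], [v_0,v_2], [v_0,v_3], [v_0,v_4], [v_1,v_3], [v_1,v_4], [v_2,v_3], [v_2,v_4], [v_3,v_4]
  2-simplices (6): [v_0,v_1,v_3], [v_0,v_1,v_4], [v_0,v_2,v_3], [v_0,v_2,v_4], [v_1,v_3,v_4], [v_2,v_3,v_4]

giving chain groups C_0 ≅ Z^5, C_1 ≅ Z^9, C_2 ≅ Z^6.

The boundary map ∂_1: C_1 → C_0 maps an edge to its endpoints' difference, ∂[p,q] = q − p. For instance
  ∂[v_0,v_4] = [v_4] − [v_0].
The resulting 5×9 matrix has rank 4, and its Smith normal form has invariant factors (1,1,1,1).

∂_2: C_2 → C_1 acts by ∂[p,q,r] = [q,r] − [p,r] + [p,q]. For instance
  ∂[v_0,v_1,v_4] = [v_1,v_4] − [v_0,v_4] + [v_0,v_1],
  ∂[v_1,v_3,v_4] = [v_3,v_4] − [v_1,v_4] + [v_1,v_3].
As a 9×6 matrix over Z this has rank 5, with invariant factors (1,1,1,1,1).

From H_k ≅ ker(∂_k) / im(∂_{k+1}) we obtain:

  H_0: rank C_0 − rank ∂_1 = 5 − 4 = 1, and the invariant factors of ∂_1 are all 1, so H_0 ≅ Z.

(K is a triangulation of the 2-sphere S^2.)

H_0 ≅ Z.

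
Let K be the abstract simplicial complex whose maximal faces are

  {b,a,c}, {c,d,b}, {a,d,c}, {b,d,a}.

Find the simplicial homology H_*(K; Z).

H_0 = Z,  H_1 = 0,  H_2 = Z.

Order the vertices as a < b < c < d. Listing each simplex with vertices in this order, K has dimension 2 with simplices:

  0-simplices (4): a, b, c, d
  1-simplices (6): ab, ac, ad, bc, bd, cd
  2-simplices (4): abc, abd, acd, bcd

Hence C_0 ≅ Z^4, C_1 ≅ Z^6, C_2 ≅ Z^4.

Boundary ∂_1: C_1 → C_0 maps an edge to its endpoints' difference, ∂[p,q] = q − p.
The 4×6 boundary matrix has rank 3 and Smith normal form diag(1,1,1).

The boundary map ∂_2: C_2 → C_1 maps a triangle to the signed sum of its edges. For instance
  ∂acd = cd − ad + ac,
  ∂abc = bc − ac + ab.
As a 6×4 matrix over Z this has rank 3, with invariant factors (1,1,1).

From H_k ≅ ker(∂_k) / im(∂_{k+1}) we obtain:

  H_0: rank C_0 − rank ∂_1 = 4 − 3 = 1, and the invariant factors of ∂_1 are all 1, so H_0 ≅ Z.
  H_1: rank ker ∂_1 − rank ∂_2 = (6 − 3) − 3 = 0, and the invariant factors of ∂_2 are all 1, so H_1 ≅ 0.
  H_2: rank ker ∂_2 − rank ∂_3 = (4 − 3) − 0 = 1, and there is no ∂_3, so H_2 ≅ Z.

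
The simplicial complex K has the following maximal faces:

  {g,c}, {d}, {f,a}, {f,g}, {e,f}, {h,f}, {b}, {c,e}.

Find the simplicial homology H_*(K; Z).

H_0 ≅ Z^3,  H_1 ≅ Z.

Fix the vertex order a < b < c < d < e < f < g < h and write every simplex with vertices in increasing order. Then dim K = 1 and the simplices of K are:

  0-simplices (8): a, b, c, d, e, f, g, h
  1-simplices (6): af, ce, cg, ef, fg, fh

Hence C_0 ≅ Z^8, C_1 ≅ Z^6.

The boundary map ∂_1: C_1 → C_0 is given by ∂[p,q] = [q] − [p]. For instance
  ∂fg = g − f.
The resulting 8×6 matrix has rank 5, and its Smith normal form has invariant factors (1,1,1,1,1).

From H_k ≅ ker(∂_k) / im(∂_{k+1}) we obtain:

  H_0: rank C_0 − rank ∂_1 = 8 − 5 = 3, and the invariant factors of ∂_1 are all 1, so H_0 ≅ Z^3.
  H_1: rank ker ∂_1 − rank ∂_2 = (6 − 5) − 0 = 1, and there is no ∂_2, so H_1 ≅ Z.

As a check, the Euler characteristic is 8 − 6 = 2, which agrees with 3 − 1 = 2.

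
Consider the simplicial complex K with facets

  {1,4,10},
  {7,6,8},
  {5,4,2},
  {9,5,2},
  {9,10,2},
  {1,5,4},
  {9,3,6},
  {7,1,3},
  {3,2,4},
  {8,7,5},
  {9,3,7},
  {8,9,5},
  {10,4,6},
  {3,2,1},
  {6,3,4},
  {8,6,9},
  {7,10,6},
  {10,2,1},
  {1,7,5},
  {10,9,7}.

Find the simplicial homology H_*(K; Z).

H_0 ≅ Z,  H_1 ≅ Z ⊕ Z/2Z,  H_2 = 0.

Fix the vertex order 1 < 2 < 3 < 4 < 5 < 6 < 7 < 8 < 9 < 10 and write every simplex with vertices in increasing order. Then dim K = 2 and the simplices of K are:

  0-simplices (10): [1], [2], [3], [4], [5], [6], [7], [8], [9], [10]
  1-simplices (30): (30 of them)
  2-simplices (20): (20 of them)

Hence C_0 ≅ Z^10, C_1 ≅ Z^30, C_2 ≅ Z^20.

Boundary ∂_1: C_1 → C_0 sends each edge [p,q] (with p < q) to q − p. For instance
  ∂[6,7] = [7] − [6].
The 10×30 boundary matrix has rank 9 and Smith normal form diag(1,1,1,1,1,1,1,1,1).

Boundary ∂_2: C_2 → C_1 acts by ∂[p,q,r] = [q,r] − [p,r] + [p,q]. For instance
  ∂[7,9,10] = [9,10] − [7,10] + [7,9],
  ∂[1,4,5] = [4,5] − [1,5] + [1,4].
The resulting 30×20 matrix has rank 20, and its Smith normal form has invariant factors (1,1,1,1,1,1,1,1,1,1,1,1,1,1,1,1,1,1,1,2).

From H_k ≅ ker(∂_k) / im(∂_{k+1}) we obtain:

  H_0: rank C_0 − rank ∂_1 = 10 − 9 = 1, and the invariant factors of ∂_1 are all 1, so H_0 = Z.
  H_1: rank ker ∂_1 − rank ∂_2 = (30 − 9) − 20 = 1, and ∂_2 has invariant factor 2 > 1, so H_1 = Z ⊕ Z/2Z.
  H_2: rank ker ∂_2 − rank ∂_3 = (20 − 20) − 0 = 0, and there is no ∂_3, so H_2 = 0.

As a check, the Euler characteristic is 10 − 30 + 20 = 0, which agrees with 1 − 1 + 0 = 0.
(K is a triangulation of the Klein bottle.)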